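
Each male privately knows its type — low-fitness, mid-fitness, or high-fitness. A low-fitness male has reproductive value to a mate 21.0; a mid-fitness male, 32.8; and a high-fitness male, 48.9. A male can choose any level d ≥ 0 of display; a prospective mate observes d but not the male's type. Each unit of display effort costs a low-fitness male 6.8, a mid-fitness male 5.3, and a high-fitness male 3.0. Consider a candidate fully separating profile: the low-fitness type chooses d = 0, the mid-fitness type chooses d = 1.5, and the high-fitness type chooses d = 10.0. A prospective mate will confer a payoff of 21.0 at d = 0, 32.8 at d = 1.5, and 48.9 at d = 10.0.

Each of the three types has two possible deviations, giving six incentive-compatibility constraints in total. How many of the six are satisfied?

High-fitness (own payoff 48.9 − 3.0×10.0 = 18.9): to d=0 gives 21.0 → profitable ✗; to d=1.5 gives 32.8 − 3.0×1.5 = 28.3 → profitable ✗.
Low-fitness (own payoff 21.0): to d=1.5 gives 32.8 − 6.8×1.5 = 22.6 → profitable ✗; to d=10.0 gives 48.9 − 6.8×10.0 = -19.1 → no gain ✓.
Mid-fitness (own payoff 32.8 − 5.3×1.5 = 24.85): to d=0 gives 21.0 → no gain ✓; to d=10.0 gives 48.9 − 5.3×10.0 = -4.1 → no gain ✓.
3 of the 6 constraints hold; not an equilibrium.

3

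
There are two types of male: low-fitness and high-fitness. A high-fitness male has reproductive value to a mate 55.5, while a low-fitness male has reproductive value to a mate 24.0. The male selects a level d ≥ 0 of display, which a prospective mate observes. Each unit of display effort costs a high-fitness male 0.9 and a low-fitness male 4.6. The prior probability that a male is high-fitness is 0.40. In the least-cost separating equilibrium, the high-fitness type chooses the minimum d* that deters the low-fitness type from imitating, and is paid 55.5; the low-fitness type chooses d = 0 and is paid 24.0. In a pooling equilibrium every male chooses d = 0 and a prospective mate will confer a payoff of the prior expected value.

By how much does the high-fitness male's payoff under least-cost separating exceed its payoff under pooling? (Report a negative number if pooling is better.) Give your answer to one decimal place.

Least-cost separating signal: d* solves 24.0 = 55.5 − 4.6·d*, so d* = (55.5 − 24.0)/4.6 ≈ 6.8478.
High-fitness type's separating payoff: 55.5 − 0.9 × d* = 55.5 − 0.9 × (55.5 − 24.0)/4.6 = 55.5 − 28.35/4.6 ≈ 49.337.
Pooling payoff: 0.40 × 55.5 + 0.60 × 24.0 = 36.6.
Difference: 49.337 − 36.6 = 12.737, i.e. 12.7 to one decimal place.
The high-fitness type prefers to separate.

12.7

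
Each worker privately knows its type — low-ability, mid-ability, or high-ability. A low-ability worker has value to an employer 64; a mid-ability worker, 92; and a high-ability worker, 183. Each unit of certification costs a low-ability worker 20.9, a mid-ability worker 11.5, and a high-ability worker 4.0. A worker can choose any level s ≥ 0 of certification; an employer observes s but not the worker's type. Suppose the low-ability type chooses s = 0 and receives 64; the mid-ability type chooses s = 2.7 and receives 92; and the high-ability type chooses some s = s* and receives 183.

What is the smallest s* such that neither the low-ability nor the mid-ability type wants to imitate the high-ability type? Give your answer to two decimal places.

Low-ability type (on-path payoff 64) won't mimic when 64 ≥ 183 − 20.9·s*, i.e. s* ≥ 5.69.
Mid-ability type (on-path payoff 92 − 11.5×2.7 = 60.95) won't mimic when 60.95 ≥ 183 − 11.5·s*, i.e. s* ≥ 10.61.
Both must hold, so s* = max(5.69, 10.61) = 10.61. The mid-ability type's constraint binds.

10.61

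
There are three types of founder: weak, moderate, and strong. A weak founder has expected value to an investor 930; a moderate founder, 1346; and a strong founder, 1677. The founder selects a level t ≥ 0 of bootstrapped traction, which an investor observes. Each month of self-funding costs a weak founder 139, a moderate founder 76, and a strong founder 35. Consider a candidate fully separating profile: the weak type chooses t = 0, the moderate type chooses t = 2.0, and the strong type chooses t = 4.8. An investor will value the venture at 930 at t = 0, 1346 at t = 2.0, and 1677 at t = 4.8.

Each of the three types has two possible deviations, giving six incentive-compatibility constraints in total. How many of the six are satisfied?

3

Moderate (own payoff 1346 − 76×2.0 = 1194): to t=0 gives 930 → no gain ✓; to t=4.8 gives 1677 − 76×4.8 = 1312.2 → profitable ✗.
Strong (own payoff 1677 − 35×4.8 = 1509): to t=0 gives 930 → no gain ✓; to t=2.0 gives 1346 − 35×2.0 = 1276 → no gain ✓.
Weak (own payoff 930): to t=2.0 gives 1346 − 139×2.0 = 1068 → profitable ✗; to t=4.8 gives 1677 − 139×4.8 = 1009.8 → profitable ✗.
3 of the 6 constraints hold; not an equilibrium.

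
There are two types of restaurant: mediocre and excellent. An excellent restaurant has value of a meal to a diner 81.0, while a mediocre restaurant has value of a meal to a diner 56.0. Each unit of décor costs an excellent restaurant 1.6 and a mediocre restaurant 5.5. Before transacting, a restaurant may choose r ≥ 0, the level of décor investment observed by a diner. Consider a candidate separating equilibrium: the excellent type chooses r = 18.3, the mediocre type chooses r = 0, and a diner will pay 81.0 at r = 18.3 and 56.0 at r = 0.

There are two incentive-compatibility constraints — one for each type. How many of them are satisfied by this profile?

1

Excellent type: signal → 81.0 − 1.6 × 18.3 = 51.72; deviate to 0 → 56.0. IC fails (51.72 < 56.0).
Mediocre type: stay at 0 → 56.0; mimic → 81.0 − 5.5 × 18.3 = -19.65. IC holds (56.0 ≥ -19.65).
1 of 2 constraints hold, so this profile is not an equilibrium.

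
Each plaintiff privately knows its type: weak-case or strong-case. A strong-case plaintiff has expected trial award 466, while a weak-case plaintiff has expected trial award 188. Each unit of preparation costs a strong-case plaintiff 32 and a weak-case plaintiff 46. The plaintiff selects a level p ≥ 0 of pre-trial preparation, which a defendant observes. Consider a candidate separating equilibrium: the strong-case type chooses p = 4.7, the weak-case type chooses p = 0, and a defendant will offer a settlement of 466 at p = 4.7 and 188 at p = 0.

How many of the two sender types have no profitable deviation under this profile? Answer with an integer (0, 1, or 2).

Weak-case type: stay at 0 → 188; mimic → 466 − 46 × 4.7 = 249.8. IC fails (188 < 249.8).
Strong-case type: signal → 466 − 32 × 4.7 = 315.6; deviate to 0 → 188. IC holds (315.6 ≥ 188).
1 of 2 constraints hold, so this profile is not an equilibrium.

1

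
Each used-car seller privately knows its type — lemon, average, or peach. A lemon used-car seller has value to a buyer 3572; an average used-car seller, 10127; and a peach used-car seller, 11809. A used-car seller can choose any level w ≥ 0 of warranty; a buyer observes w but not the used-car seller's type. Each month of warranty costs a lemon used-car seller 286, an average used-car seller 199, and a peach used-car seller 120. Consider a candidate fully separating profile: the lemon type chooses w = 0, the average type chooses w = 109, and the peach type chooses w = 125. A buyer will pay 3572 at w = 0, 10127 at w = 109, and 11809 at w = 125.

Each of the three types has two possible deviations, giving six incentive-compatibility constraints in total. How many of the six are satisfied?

Lemon (own payoff 3572): to w=109 gives 10127 − 286×109 = -21047 → no gain ✓; to w=125 gives 11809 − 286×125 = -23941 → no gain ✓.
Peach (own payoff 11809 − 120×125 = -3191): to w=0 gives 3572 → profitable ✗; to w=109 gives 10127 − 120×109 = -2953 → profitable ✗.
Average (own payoff 10127 − 199×109 = -11564): to w=0 gives 3572 → profitable ✗; to w=125 gives 11809 − 199×125 = -13066 → no gain ✓.
3 of the 6 constraints hold; not an equilibrium.

3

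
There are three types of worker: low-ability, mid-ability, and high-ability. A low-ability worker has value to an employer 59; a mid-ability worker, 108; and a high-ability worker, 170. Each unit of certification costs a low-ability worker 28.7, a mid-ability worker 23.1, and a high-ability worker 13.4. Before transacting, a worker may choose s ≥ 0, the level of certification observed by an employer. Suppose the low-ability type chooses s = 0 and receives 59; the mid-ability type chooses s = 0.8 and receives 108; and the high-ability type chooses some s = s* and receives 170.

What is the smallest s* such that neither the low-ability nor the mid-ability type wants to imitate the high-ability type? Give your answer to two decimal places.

Low-ability type (on-path payoff 59) won't mimic when 59 ≥ 170 − 28.7·s*, i.e. s* ≥ 3.87.
Mid-ability type (on-path payoff 108 − 23.1×0.8 = 89.52) won't mimic when 89.52 ≥ 170 − 23.1·s*, i.e. s* ≥ 3.48.
Both must hold, so s* = max(3.87, 3.48) = 3.87. The low-ability type's constraint binds.

3.87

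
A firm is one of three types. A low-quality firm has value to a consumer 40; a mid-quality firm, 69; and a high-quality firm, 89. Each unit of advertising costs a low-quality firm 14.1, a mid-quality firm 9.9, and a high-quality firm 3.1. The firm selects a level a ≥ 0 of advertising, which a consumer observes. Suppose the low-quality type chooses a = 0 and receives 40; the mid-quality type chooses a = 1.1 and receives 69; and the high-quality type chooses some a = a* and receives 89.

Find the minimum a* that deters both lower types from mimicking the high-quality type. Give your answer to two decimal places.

Mid-quality type (on-path payoff 69 − 9.9×1.1 = 58.11) won't mimic when 58.11 ≥ 89 − 9.9·a*, i.e. a* ≥ 3.12.
Low-quality type (on-path payoff 40) won't mimic when 40 ≥ 89 − 14.1·a*, i.e. a* ≥ 3.48.
Both must hold, so a* = max(3.48, 3.12) = 3.48. The low-quality type's constraint binds.

3.48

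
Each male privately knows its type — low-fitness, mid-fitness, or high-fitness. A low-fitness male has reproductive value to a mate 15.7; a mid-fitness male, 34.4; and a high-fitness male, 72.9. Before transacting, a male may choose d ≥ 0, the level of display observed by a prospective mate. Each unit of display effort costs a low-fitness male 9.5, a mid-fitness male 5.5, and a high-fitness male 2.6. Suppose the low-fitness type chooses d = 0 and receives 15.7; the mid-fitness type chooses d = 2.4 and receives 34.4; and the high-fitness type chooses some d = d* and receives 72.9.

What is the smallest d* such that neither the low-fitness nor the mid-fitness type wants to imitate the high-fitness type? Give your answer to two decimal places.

Low-fitness type (on-path payoff 15.7) won't mimic when 15.7 ≥ 72.9 − 9.5·d*, i.e. d* ≥ 6.02.
Mid-fitness type (on-path payoff 34.4 − 5.5×2.4 = 21.2) won't mimic when 21.2 ≥ 72.9 − 5.5·d*, i.e. d* ≥ 9.40.
Both must hold, so d* = max(6.02, 9.40) = 9.40. The mid-fitness type's constraint binds.

9.40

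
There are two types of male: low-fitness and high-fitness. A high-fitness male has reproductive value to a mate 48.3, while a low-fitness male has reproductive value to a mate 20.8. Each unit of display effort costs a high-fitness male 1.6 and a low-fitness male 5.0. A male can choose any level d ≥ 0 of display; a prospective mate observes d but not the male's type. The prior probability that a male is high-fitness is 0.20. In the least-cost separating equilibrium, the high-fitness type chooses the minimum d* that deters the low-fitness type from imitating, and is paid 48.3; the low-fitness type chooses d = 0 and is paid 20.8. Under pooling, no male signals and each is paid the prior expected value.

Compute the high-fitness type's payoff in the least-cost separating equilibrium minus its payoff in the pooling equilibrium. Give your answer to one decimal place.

13.2

Least-cost separating signal: d* solves 20.8 = 48.3 − 5.0·d*, so d* = (48.3 − 20.8)/5.0 = 5.5.
High-fitness type's separating payoff: 48.3 − 1.6 × d* = 48.3 − 1.6 × (48.3 − 20.8)/5.0 = 48.3 − 44/5.0 = 39.5.
Pooling payoff: 0.20 × 48.3 + 0.80 × 20.8 = 26.3.
Difference: 39.5 − 26.3 = 13.2.
The high-fitness type prefers to separate.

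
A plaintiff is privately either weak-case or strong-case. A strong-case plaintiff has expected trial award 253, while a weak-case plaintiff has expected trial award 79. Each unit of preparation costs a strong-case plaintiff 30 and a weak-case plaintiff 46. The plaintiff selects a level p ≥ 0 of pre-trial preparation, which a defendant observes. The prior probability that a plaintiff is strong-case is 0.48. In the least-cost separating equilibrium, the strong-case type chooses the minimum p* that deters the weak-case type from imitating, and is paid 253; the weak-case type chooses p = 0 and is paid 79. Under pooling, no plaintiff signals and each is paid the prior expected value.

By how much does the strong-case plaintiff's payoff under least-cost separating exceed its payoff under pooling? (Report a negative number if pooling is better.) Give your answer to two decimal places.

-23.00

Least-cost separating signal: p* solves 79 = 253 − 46·p*, so p* = (253 − 79)/46 ≈ 3.7826.
Strong-case type's separating payoff: 253 − 30 × p* = 253 − 30 × (253 − 79)/46 = 253 − 5220/46 ≈ 139.5217.
Pooling payoff: 0.48 × 253 + 0.52 × 79 = 162.52.
Difference: 139.5217 − 162.52 = -22.9983, i.e. -23.00 to two decimal places.
The strong-case type would prefer the pooling outcome.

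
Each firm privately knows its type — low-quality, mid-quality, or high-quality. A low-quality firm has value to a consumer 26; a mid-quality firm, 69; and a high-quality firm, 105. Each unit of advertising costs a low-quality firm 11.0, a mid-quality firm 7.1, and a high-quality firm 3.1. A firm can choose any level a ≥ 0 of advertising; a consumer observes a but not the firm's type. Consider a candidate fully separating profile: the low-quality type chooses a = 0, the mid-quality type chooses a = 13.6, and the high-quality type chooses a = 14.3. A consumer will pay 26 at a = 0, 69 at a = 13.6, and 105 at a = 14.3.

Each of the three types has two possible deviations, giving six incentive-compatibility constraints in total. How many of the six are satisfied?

High-quality (own payoff 105 − 3.1×14.3 = 60.67): to a=0 gives 26 → no gain ✓; to a=13.6 gives 69 − 3.1×13.6 = 26.84 → no gain ✓.
Low-quality (own payoff 26): to a=13.6 gives 69 − 11.0×13.6 = -80.6 → no gain ✓; to a=14.3 gives 105 − 11.0×14.3 = -52.3 → no gain ✓.
Mid-quality (own payoff 69 − 7.1×13.6 = -27.56): to a=0 gives 26 → profitable ✗; to a=14.3 gives 105 − 7.1×14.3 = 3.47 → profitable ✗.
4 of the 6 constraints hold; not an equilibrium.

4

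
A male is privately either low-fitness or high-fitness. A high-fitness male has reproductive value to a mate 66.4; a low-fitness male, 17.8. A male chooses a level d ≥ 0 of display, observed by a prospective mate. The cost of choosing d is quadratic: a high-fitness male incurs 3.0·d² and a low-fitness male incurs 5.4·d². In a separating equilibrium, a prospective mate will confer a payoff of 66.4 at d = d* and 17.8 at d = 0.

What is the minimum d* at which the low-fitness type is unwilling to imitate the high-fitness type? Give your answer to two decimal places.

3.00

The low-fitness type at d = 0 receives 17.8; imitating at d* yields 66.4 − 5.4·d*².
Indifference: 17.8 = 66.4 − 5.4·d*², so d*² = (66.4 − 17.8) / 5.4 = 9.
d* = √9 ≈ 3.00.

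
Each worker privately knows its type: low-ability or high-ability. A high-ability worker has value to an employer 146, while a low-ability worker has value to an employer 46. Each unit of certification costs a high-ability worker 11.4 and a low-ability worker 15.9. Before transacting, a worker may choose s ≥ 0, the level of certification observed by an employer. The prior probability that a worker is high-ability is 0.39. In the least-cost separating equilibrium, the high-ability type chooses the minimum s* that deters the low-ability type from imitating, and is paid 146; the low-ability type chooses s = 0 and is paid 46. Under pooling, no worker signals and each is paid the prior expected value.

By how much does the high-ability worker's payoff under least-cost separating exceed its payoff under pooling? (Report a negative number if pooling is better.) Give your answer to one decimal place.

Least-cost separating signal: s* solves 46 = 146 − 15.9·s*, so s* = (146 − 46)/15.9 ≈ 6.2893.
High-ability type's separating payoff: 146 − 11.4 × s* = 146 − 11.4 × (146 − 46)/15.9 = 146 − 1140/15.9 ≈ 74.302.
Pooling payoff: 0.39 × 146 + 0.61 × 46 = 85.
Difference: 74.302 − 85 = -10.698, i.e. -10.7 to one decimal place.
The high-ability type would prefer the pooling outcome.

-10.7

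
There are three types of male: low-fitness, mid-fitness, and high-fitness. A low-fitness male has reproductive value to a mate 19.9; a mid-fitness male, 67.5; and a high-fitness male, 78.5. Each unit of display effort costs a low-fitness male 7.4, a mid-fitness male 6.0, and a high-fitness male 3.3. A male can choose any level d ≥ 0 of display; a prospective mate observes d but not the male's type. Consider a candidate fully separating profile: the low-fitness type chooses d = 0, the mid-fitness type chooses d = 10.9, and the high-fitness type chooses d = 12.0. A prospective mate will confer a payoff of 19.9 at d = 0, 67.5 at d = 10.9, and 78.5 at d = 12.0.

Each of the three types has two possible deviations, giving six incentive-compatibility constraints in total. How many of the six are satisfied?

4

High-fitness (own payoff 78.5 − 3.3×12.0 = 38.9): to d=0 gives 19.9 → no gain ✓; to d=10.9 gives 67.5 − 3.3×10.9 = 31.53 → no gain ✓.
Mid-fitness (own payoff 67.5 − 6.0×10.9 = 2.1): to d=0 gives 19.9 → profitable ✗; to d=12.0 gives 78.5 − 6.0×12.0 = 6.5 → profitable ✗.
Low-fitness (own payoff 19.9): to d=10.9 gives 67.5 − 7.4×10.9 = -13.16 → no gain ✓; to d=12.0 gives 78.5 − 7.4×12.0 = -10.3 → no gain ✓.
4 of the 6 constraints hold; not an equilibrium.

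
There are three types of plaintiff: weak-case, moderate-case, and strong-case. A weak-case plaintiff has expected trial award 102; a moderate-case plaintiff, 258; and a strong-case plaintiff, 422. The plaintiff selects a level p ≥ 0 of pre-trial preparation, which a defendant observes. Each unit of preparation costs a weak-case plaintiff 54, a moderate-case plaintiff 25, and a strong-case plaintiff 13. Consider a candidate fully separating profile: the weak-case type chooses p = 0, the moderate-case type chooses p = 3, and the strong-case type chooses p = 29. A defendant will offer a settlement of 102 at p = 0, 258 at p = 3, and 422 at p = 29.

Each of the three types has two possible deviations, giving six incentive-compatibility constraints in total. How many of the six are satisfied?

4

Strong-case (own payoff 422 − 13×29 = 45): to p=0 gives 102 → profitable ✗; to p=3 gives 258 − 13×3 = 219 → profitable ✗.
Moderate-case (own payoff 258 − 25×3 = 183): to p=0 gives 102 → no gain ✓; to p=29 gives 422 − 25×29 = -303 → no gain ✓.
Weak-case (own payoff 102): to p=3 gives 258 − 54×3 = 96 → no gain ✓; to p=29 gives 422 − 54×29 = -1144 → no gain ✓.
4 of the 6 constraints hold; not an equilibrium.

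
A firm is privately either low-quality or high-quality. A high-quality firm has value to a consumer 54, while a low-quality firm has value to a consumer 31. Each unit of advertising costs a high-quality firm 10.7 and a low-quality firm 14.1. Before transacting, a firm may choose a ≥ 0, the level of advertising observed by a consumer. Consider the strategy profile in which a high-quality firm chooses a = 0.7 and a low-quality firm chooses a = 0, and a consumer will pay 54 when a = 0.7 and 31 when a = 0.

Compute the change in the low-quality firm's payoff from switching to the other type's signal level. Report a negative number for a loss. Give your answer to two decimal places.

Playing a = 0 the low-quality firm receives 31.
Deviating to a = 0.7 brings payment 54 at cost 14.1 × 0.7 = 9.87, netting 44.13.
Gain from deviating: 44.13 − 31 = 13.13.
The gain is positive, so the low-quality type's incentive-compatibility constraint is violated — this profile is not a separating equilibrium.

13.13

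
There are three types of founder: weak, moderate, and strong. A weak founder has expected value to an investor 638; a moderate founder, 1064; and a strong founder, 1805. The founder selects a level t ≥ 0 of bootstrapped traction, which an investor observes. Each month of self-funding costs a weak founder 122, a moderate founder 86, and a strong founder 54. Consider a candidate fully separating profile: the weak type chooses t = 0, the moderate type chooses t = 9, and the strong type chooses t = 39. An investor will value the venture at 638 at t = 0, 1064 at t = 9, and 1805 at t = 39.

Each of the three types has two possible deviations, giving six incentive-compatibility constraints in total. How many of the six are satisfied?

3

Weak (own payoff 638): to t=9 gives 1064 − 122×9 = -34 → no gain ✓; to t=39 gives 1805 − 122×39 = -2953 → no gain ✓.
Strong (own payoff 1805 − 54×39 = -301): to t=0 gives 638 → profitable ✗; to t=9 gives 1064 − 54×9 = 578 → profitable ✗.
Moderate (own payoff 1064 − 86×9 = 290): to t=0 gives 638 → profitable ✗; to t=39 gives 1805 − 86×39 = -1549 → no gain ✓.
3 of the 6 constraints hold; not an equilibrium.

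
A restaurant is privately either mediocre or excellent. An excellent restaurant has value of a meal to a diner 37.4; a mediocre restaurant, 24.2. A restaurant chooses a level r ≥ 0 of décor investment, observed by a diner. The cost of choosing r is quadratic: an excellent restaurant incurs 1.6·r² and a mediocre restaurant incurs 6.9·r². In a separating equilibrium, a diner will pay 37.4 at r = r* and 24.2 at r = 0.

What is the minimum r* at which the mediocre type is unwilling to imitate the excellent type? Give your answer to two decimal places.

The mediocre type at r = 0 receives 24.2; imitating at r* yields 37.4 − 6.9·r*².
Indifference: 24.2 = 37.4 − 6.9·r*², so r*² = (37.4 − 24.2) / 6.9 ≈ 1.9130.
r* = √1.9130 ≈ 1.38.

1.38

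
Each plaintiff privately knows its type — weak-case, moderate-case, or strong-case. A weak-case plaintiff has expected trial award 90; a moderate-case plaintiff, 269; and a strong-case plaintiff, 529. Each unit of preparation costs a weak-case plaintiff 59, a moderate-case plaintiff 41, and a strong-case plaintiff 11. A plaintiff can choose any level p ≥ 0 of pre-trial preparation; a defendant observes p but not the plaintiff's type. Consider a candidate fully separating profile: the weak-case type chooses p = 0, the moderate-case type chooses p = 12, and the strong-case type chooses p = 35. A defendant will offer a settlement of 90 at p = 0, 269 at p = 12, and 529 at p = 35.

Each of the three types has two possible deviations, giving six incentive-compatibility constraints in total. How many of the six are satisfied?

Weak-case (own payoff 90): to p=12 gives 269 − 59×12 = -439 → no gain ✓; to p=35 gives 529 − 59×35 = -1536 → no gain ✓.
Strong-case (own payoff 529 − 11×35 = 144): to p=0 gives 90 → no gain ✓; to p=12 gives 269 − 11×12 = 137 → no gain ✓.
Moderate-case (own payoff 269 − 41×12 = -223): to p=0 gives 90 → profitable ✗; to p=35 gives 529 − 41×35 = -906 → no gain ✓.
5 of the 6 constraints hold; not an equilibrium.

5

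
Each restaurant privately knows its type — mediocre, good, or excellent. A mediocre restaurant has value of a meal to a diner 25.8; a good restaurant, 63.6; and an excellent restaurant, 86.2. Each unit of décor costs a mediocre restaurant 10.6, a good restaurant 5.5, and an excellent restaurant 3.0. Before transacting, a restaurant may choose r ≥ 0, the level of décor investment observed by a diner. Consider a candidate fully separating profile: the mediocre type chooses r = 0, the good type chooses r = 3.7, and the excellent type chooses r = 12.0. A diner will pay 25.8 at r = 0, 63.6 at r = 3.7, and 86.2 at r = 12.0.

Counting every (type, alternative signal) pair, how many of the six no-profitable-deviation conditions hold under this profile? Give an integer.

Mediocre (own payoff 25.8): to r=3.7 gives 63.6 − 10.6×3.7 = 24.38 → no gain ✓; to r=12.0 gives 86.2 − 10.6×12.0 = -41 → no gain ✓.
Good (own payoff 63.6 − 5.5×3.7 = 43.25): to r=0 gives 25.8 → no gain ✓; to r=12.0 gives 86.2 − 5.5×12.0 = 20.2 → no gain ✓.
Excellent (own payoff 86.2 − 3.0×12.0 = 50.2): to r=0 gives 25.8 → no gain ✓; to r=3.7 gives 63.6 − 3.0×3.7 = 52.5 → profitable ✗.
5 of the 6 constraints hold; not an equilibrium.

5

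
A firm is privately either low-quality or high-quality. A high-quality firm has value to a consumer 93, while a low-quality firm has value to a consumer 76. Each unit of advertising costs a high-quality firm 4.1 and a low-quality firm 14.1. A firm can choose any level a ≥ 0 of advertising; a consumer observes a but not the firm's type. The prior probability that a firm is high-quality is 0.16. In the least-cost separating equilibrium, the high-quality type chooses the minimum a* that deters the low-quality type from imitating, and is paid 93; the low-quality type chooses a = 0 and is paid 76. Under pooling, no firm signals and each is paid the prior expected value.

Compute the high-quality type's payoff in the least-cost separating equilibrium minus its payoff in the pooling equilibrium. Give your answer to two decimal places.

9.34

Least-cost separating signal: a* solves 76 = 93 − 14.1·a*, so a* = (93 − 76)/14.1 ≈ 1.2057.
High-quality type's separating payoff: 93 − 4.1 × a* = 93 − 4.1 × (93 − 76)/14.1 = 93 − 69.7/14.1 ≈ 88.0567.
Pooling payoff: 0.16 × 93 + 0.84 × 76 = 78.72.
Difference: 88.0567 − 78.72 = 9.3367, i.e. 9.34 to two decimal places.
The high-quality type prefers to separate.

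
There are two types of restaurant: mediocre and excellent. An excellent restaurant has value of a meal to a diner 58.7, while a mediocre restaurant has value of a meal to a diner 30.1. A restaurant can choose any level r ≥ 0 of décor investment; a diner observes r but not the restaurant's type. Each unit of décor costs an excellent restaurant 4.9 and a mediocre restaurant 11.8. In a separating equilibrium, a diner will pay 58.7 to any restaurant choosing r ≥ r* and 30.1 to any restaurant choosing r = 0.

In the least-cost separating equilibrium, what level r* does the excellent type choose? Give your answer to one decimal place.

2.4

A mediocre restaurant choosing r = 0 receives 30.1.
Imitating at r* instead would pay 58.7 at cost 11.8·r*, netting 58.7 − 11.8·r*.
Indifference: 30.1 = 58.7 − 11.8·r*, so r* = (58.7 − 30.1) / 11.8 ≈ 2.4.
This is the mediocre type's binding incentive-compatibility constraint; any r ≥ 2.4 sustains separation on that side.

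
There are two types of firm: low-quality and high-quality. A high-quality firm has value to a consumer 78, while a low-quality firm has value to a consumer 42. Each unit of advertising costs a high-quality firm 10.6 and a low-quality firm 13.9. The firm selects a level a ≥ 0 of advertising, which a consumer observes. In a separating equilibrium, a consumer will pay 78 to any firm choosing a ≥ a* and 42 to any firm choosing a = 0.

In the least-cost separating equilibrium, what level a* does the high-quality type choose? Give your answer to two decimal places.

2.59

A low-quality firm choosing a = 0 receives 42.
Imitating at a* instead would pay 78 at cost 13.9·a*, netting 78 − 13.9·a*.
Indifference: 42 = 78 − 13.9·a*, so a* = (78 − 42) / 13.9 ≈ 2.59.
At a* the low-quality type's incentive constraint just binds; the high-quality type strictly prefers a* since its per-unit cost is lower.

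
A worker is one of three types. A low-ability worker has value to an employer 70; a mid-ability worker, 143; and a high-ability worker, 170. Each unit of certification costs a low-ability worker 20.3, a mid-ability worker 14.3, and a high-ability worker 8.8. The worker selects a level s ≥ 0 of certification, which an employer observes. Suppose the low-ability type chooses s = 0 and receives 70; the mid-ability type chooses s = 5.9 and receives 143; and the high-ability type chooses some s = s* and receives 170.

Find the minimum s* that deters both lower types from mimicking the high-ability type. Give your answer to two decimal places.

Low-ability type (on-path payoff 70) won't mimic when 70 ≥ 170 − 20.3·s*, i.e. s* ≥ 4.93.
Mid-ability type (on-path payoff 143 − 14.3×5.9 = 58.63) won't mimic when 58.63 ≥ 170 − 14.3·s*, i.e. s* ≥ 7.79.
Both must hold, so s* = max(4.93, 7.79) = 7.79. The mid-ability type's constraint binds.

7.79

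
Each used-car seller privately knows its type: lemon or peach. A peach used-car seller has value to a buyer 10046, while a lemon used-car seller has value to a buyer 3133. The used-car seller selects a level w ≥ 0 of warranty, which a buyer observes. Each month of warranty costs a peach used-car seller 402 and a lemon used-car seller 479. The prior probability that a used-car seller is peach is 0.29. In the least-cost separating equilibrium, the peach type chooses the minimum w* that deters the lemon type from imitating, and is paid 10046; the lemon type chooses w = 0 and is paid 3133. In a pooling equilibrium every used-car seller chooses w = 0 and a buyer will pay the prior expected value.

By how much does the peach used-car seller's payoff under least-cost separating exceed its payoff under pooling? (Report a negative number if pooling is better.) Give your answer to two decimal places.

-893.49

Least-cost separating signal: w* solves 3133 = 10046 − 479·w*, so w* = (10046 − 3133)/479 ≈ 14.4322.
Peach type's separating payoff: 10046 − 402 × w* = 10046 − 402 × (10046 − 3133)/479 = 10046 − 2779026/479 ≈ 4244.2756.
Pooling payoff: 0.29 × 10046 + 0.71 × 3133 = 5137.77.
Difference: 4244.2756 − 5137.77 = -893.4944, i.e. -893.49 to two decimal places.
The peach type would prefer the pooling outcome.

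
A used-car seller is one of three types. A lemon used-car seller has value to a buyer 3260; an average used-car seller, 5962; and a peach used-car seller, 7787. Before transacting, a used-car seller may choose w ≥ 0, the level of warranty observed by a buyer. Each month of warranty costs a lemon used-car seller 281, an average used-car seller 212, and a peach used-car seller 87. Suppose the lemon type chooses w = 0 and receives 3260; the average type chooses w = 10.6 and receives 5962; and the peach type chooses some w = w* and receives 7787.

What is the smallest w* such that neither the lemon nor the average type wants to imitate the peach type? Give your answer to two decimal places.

19.21

Average type (on-path payoff 5962 − 212×10.6 = 3714.8) won't mimic when 3714.8 ≥ 7787 − 212·w*, i.e. w* ≥ 19.21.
Lemon type (on-path payoff 3260) won't mimic when 3260 ≥ 7787 − 281·w*, i.e. w* ≥ 16.11.
Both must hold, so w* = max(16.11, 19.21) = 19.21. The average type's constraint binds.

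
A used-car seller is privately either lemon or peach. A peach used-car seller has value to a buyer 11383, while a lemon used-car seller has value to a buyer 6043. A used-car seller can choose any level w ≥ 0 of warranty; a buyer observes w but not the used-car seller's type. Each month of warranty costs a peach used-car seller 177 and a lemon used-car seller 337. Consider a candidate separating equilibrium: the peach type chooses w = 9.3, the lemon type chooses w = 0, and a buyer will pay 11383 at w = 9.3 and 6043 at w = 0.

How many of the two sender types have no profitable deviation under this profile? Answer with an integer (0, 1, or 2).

1

Peach type: signal → 11383 − 177 × 9.3 = 9736.9; deviate to 0 → 6043. IC holds (9736.9 ≥ 6043).
Lemon type: stay at 0 → 6043; mimic → 11383 − 337 × 9.3 = 8248.9. IC fails (6043 < 8248.9).
1 of 2 constraints hold, so this profile is not an equilibrium.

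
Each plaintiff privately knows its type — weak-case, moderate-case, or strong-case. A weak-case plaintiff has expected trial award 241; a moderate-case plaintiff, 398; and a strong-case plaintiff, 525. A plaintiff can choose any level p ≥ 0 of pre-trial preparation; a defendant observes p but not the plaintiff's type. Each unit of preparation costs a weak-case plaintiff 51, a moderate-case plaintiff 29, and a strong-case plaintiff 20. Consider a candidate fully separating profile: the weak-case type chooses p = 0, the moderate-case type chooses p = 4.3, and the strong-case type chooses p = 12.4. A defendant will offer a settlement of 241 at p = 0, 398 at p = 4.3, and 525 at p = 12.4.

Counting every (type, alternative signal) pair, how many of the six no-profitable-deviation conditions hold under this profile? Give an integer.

Moderate-case (own payoff 398 − 29×4.3 = 273.3): to p=0 gives 241 → no gain ✓; to p=12.4 gives 525 − 29×12.4 = 165.4 → no gain ✓.
Strong-case (own payoff 525 − 20×12.4 = 277): to p=0 gives 241 → no gain ✓; to p=4.3 gives 398 − 20×4.3 = 312 → profitable ✗.
Weak-case (own payoff 241): to p=4.3 gives 398 − 51×4.3 = 178.7 → no gain ✓; to p=12.4 gives 525 − 51×12.4 = -107.4 → no gain ✓.
5 of the 6 constraints hold; not an equilibrium.

5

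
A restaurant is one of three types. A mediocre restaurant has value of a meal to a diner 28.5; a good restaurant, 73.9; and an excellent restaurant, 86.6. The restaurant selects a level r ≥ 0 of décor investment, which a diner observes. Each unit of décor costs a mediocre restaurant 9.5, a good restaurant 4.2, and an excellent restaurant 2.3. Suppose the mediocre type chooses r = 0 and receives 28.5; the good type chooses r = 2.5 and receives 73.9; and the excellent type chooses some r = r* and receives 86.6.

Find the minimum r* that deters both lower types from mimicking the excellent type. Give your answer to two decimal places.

6.12

Good type (on-path payoff 73.9 − 4.2×2.5 = 63.4) won't mimic when 63.4 ≥ 86.6 − 4.2·r*, i.e. r* ≥ 5.52.
Mediocre type (on-path payoff 28.5) won't mimic when 28.5 ≥ 86.6 − 9.5·r*, i.e. r* ≥ 6.12.
Both must hold, so r* = max(6.12, 5.52) = 6.12. The mediocre type's constraint binds.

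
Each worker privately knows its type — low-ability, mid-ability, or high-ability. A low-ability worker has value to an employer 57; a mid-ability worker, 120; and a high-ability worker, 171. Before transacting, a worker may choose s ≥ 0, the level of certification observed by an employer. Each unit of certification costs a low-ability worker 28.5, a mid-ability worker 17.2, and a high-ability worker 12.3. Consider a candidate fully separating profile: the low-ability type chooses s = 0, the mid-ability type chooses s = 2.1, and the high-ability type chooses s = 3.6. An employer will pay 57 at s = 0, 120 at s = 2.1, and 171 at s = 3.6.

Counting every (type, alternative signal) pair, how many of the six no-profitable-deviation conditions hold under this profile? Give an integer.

3

Low-ability (own payoff 57): to s=2.1 gives 120 − 28.5×2.1 = 60.15 → profitable ✗; to s=3.6 gives 171 − 28.5×3.6 = 68.4 → profitable ✗.
Mid-ability (own payoff 120 − 17.2×2.1 = 83.88): to s=0 gives 57 → no gain ✓; to s=3.6 gives 171 − 17.2×3.6 = 109.08 → profitable ✗.
High-ability (own payoff 171 − 12.3×3.6 = 126.72): to s=0 gives 57 → no gain ✓; to s=2.1 gives 120 − 12.3×2.1 = 94.17 → no gain ✓.
3 of the 6 constraints hold; not an equilibrium.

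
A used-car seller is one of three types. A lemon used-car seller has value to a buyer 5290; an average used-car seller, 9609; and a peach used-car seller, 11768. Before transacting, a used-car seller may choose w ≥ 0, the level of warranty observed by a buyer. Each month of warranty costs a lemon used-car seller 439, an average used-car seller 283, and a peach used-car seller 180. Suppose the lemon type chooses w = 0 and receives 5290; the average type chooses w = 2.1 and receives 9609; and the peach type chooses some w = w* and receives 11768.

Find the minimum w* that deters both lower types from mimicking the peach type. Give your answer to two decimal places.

14.76

Lemon type (on-path payoff 5290) won't mimic when 5290 ≥ 11768 − 439·w*, i.e. w* ≥ 14.76.
Average type (on-path payoff 9609 − 283×2.1 = 9014.7) won't mimic when 9014.7 ≥ 11768 − 283·w*, i.e. w* ≥ 9.73.
Both must hold, so w* = max(14.76, 9.73) = 14.76. The lemon type's constraint binds.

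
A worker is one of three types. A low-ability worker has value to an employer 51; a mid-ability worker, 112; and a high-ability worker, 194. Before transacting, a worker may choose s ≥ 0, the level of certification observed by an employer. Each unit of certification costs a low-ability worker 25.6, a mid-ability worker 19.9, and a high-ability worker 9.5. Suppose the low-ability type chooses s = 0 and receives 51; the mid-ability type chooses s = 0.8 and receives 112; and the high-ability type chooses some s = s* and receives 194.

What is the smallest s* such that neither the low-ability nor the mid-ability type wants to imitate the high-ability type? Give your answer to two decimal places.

5.59

Mid-ability type (on-path payoff 112 − 19.9×0.8 = 96.08) won't mimic when 96.08 ≥ 194 − 19.9·s*, i.e. s* ≥ 4.92.
Low-ability type (on-path payoff 51) won't mimic when 51 ≥ 194 − 25.6·s*, i.e. s* ≥ 5.59.
Both must hold, so s* = max(5.59, 4.92) = 5.59. The low-ability type's constraint binds.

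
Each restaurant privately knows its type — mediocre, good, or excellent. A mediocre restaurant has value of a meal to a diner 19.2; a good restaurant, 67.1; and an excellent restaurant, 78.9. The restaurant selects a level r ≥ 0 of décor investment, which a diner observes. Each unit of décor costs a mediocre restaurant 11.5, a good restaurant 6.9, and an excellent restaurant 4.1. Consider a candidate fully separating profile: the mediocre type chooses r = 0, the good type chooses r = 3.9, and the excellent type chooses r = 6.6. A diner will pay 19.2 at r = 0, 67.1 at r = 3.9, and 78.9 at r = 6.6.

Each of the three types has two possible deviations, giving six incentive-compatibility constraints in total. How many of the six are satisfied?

5

Excellent (own payoff 78.9 − 4.1×6.6 = 51.84): to r=0 gives 19.2 → no gain ✓; to r=3.9 gives 67.1 − 4.1×3.9 = 51.11 → no gain ✓.
Mediocre (own payoff 19.2): to r=3.9 gives 67.1 − 11.5×3.9 = 22.25 → profitable ✗; to r=6.6 gives 78.9 − 11.5×6.6 = 3 → no gain ✓.
Good (own payoff 67.1 − 6.9×3.9 = 40.19): to r=0 gives 19.2 → no gain ✓; to r=6.6 gives 78.9 − 6.9×6.6 = 33.36 → no gain ✓.
5 of the 6 constraints hold; not an equilibrium.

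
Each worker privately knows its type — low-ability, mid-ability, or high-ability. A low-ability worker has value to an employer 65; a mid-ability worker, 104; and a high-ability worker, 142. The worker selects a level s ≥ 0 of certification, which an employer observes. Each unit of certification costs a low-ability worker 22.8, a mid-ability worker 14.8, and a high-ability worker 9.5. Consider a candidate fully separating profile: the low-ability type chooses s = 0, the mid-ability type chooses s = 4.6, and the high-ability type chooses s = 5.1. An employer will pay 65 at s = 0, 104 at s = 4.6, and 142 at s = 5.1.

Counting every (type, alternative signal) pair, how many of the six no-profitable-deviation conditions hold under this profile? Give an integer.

High-ability (own payoff 142 − 9.5×5.1 = 93.55): to s=0 gives 65 → no gain ✓; to s=4.6 gives 104 − 9.5×4.6 = 60.3 → no gain ✓.
Mid-ability (own payoff 104 − 14.8×4.6 = 35.92): to s=0 gives 65 → profitable ✗; to s=5.1 gives 142 − 14.8×5.1 = 66.52 → profitable ✗.
Low-ability (own payoff 65): to s=4.6 gives 104 − 22.8×4.6 = -0.88 → no gain ✓; to s=5.1 gives 142 − 22.8×5.1 = 25.72 → no gain ✓.
4 of the 6 constraints hold; not an equilibrium.

4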